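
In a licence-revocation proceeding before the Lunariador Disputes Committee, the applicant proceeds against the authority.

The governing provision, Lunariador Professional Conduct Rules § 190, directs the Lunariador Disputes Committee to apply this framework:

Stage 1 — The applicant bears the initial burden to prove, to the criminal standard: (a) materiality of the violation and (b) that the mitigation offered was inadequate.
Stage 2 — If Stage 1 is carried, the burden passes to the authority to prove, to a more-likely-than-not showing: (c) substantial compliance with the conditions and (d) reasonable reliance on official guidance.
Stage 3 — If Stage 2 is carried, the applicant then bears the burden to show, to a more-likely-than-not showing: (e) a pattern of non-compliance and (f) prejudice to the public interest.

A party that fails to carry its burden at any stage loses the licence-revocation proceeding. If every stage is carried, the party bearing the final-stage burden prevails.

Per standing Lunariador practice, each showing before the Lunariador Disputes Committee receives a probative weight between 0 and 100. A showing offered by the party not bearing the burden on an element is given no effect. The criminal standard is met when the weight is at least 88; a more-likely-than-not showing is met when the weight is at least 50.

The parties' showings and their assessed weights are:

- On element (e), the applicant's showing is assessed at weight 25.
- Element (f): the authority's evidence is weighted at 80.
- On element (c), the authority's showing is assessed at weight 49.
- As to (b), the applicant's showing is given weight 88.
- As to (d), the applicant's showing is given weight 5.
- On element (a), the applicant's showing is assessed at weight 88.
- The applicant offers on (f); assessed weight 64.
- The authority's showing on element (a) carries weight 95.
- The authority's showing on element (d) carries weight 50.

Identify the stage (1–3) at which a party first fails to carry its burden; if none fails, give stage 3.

stage 2

Stage 1 — burden on applicant; standard: the criminal standard (weight is at least 88).
    (a): 88 (authority's 95 disregarded) ≥ 88 [met]
    (b): 88 ≥ 88 [met]
  Stage 1 is satisfied; the onus moves to the authority.
Stage 2 — burden on authority; standard: a more-likely-than-not showing (weight is at least 50).
    (c): 49 < 50 [not met]
    (d): 50 (applicant's 5 disregarded) ≥ 50 [met]
  Not every element is met, so the authority fails to carry Stage 2.
The analysis ends at Stage 2; the applicant prevails.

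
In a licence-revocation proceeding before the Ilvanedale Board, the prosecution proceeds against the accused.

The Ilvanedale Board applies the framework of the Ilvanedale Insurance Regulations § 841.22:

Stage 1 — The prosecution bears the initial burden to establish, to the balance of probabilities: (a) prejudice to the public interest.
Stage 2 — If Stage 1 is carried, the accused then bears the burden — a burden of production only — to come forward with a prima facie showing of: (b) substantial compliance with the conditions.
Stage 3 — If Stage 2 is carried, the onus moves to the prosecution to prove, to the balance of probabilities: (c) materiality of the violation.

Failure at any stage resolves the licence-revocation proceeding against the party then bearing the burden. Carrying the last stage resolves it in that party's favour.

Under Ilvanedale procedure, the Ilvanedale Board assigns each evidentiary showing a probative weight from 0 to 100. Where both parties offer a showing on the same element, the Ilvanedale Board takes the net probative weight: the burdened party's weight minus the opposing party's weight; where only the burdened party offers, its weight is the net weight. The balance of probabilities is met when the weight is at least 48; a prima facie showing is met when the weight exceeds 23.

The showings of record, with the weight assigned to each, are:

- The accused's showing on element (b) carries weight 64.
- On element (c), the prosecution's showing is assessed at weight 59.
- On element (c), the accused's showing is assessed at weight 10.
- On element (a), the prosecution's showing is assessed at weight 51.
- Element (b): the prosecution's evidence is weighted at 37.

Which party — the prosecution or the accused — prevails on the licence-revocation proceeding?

Stage 1 — burden on prosecution; standard: the balance of probabilities (weight is at least 48).
    (a): 51 ≥ 48 [met]
  All elements met. The burden passes to the accused.
Stage 2 — burden on accused; standard: a prima facie showing (weight exceeds 23).
    (b): 64 − 37 = 27 > 23 [met]
  Stage 2 is satisfied; the onus moves to the prosecution.
Stage 3 — burden on prosecution; standard: the balance of probabilities (weight is at least 48).
    (c): 59 − 10 = 49 ≥ 48 [met]
  All elements met at the final stage.
All stages carried — the prosecution prevails.

prosecution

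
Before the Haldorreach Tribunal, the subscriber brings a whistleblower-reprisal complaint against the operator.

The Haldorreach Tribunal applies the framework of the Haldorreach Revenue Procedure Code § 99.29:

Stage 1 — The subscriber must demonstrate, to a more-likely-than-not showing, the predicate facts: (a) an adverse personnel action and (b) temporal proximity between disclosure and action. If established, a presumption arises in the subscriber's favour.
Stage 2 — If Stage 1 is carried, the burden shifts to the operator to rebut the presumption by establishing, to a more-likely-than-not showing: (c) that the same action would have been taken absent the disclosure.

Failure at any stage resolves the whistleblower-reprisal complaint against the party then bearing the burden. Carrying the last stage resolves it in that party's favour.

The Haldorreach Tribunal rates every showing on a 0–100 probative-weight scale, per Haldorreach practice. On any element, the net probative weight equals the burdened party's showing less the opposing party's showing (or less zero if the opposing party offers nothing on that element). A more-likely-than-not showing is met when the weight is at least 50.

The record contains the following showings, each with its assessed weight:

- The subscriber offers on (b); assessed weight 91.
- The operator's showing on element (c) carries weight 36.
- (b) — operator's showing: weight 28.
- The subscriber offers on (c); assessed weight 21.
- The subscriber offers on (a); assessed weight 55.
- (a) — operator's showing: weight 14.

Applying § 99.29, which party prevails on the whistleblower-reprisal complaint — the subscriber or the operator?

Stage 1 — burden on subscriber; standard: a more-likely-than-not showing (weight is at least 50).
    (a): 55 − 14 = 41 < 50 [not met]
    (b): 91 − 28 = 63 ≥ 50 [met]
  Not every element is met, so the subscriber fails to carry Stage 1.
The analysis ends at Stage 1; the operator prevails.

operator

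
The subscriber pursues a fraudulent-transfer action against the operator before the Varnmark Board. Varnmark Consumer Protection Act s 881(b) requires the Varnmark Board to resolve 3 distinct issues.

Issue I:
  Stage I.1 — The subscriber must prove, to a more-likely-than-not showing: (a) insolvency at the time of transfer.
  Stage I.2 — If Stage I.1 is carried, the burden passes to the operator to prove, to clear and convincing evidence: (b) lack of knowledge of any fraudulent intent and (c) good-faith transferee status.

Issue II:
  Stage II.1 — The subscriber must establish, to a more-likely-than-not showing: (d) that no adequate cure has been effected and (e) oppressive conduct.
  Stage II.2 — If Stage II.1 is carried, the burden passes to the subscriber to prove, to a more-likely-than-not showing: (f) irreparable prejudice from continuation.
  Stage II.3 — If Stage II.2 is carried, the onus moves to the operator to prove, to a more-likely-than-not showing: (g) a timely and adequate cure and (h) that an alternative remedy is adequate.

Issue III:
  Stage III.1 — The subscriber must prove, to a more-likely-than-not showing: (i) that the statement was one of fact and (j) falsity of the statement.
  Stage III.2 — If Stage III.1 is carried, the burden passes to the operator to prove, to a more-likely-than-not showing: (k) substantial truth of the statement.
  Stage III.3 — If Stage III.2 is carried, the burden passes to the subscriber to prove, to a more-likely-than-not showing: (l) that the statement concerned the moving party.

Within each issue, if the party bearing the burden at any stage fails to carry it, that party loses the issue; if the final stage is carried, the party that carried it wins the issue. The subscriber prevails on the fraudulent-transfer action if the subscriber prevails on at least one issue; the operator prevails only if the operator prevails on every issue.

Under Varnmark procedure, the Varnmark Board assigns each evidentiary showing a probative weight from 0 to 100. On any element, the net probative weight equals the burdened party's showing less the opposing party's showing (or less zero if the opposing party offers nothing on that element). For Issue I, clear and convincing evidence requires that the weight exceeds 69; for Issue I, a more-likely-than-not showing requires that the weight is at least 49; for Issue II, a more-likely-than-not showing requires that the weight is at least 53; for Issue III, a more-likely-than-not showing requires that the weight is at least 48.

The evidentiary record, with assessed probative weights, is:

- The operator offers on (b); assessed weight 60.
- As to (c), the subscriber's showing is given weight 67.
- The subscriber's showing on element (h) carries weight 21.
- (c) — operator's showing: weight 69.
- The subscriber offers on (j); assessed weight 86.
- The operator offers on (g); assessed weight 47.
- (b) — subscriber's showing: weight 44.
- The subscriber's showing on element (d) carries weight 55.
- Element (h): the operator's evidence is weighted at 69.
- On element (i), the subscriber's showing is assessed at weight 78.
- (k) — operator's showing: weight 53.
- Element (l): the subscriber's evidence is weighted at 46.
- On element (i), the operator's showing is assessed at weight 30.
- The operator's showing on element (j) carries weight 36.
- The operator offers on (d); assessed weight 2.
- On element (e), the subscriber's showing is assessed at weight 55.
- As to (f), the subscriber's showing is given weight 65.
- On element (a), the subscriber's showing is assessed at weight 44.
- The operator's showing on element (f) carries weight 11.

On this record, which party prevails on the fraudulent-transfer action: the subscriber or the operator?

subscriber

— Issue I —
At Stage I.1 the subscriber must meet a more-likely-than-not showing (weight is at least 49): on (a) the weight is 44, < 49, so (a) does not meet the standard.
  Stage I.1 not carried; the subscriber fails its burden.
The operator prevails on this issue.
— Issue II —
Stage II.1 — burden on subscriber; standard: a more-likely-than-not showing (weight is at least 53).
    (d): 55 − 2 = 53 ≥ 53 [met]
    (e): 55 ≥ 53 [met]
  Stage II.1 is satisfied; the subscriber continues to bear the burden.
Stage II.2 — burden on subscriber; standard: a more-likely-than-not showing (weight is at least 53).
    (f): 65 − 11 = 54 ≥ 53 [met]
  Stage II.2 carried; the burden shifts to the operator.
Stage II.3 — burden on operator; standard: a more-likely-than-not showing (weight is at least 53).
    (g): 47 < 53 [not met]
    (h): 69 − 21 = 48 < 53 [not met]
  Not every element is met, so the operator fails to carry Stage II.3.
So the subscriber prevails on this issue.
— Issue III —
Stage III.1 — burden on subscriber; standard: a more-likely-than-not showing (weight is at least 48).
    (i): 78 − 30 = 48 ≥ 48 [met]
    (j): 86 − 36 = 50 ≥ 48 [met]
  Stage III.1 carried; the burden shifts to the operator.
Stage III.2 — burden on operator; standard: a more-likely-than-not showing (weight is at least 48).
    (k): 53 ≥ 48 [met]
  All elements met. The burden passes to the subscriber.
Stage III.3 — burden on subscriber; standard: a more-likely-than-not showing (weight is at least 48).
    (l): 46 < 48 [not met]
  The subscriber does not carry Stage III.3.
So the operator prevails on this issue.
Per-issue: Issue I → operator; Issue II → subscriber; Issue III → operator. The subscriber must prevail on at least one issue; overall, the subscriber prevails.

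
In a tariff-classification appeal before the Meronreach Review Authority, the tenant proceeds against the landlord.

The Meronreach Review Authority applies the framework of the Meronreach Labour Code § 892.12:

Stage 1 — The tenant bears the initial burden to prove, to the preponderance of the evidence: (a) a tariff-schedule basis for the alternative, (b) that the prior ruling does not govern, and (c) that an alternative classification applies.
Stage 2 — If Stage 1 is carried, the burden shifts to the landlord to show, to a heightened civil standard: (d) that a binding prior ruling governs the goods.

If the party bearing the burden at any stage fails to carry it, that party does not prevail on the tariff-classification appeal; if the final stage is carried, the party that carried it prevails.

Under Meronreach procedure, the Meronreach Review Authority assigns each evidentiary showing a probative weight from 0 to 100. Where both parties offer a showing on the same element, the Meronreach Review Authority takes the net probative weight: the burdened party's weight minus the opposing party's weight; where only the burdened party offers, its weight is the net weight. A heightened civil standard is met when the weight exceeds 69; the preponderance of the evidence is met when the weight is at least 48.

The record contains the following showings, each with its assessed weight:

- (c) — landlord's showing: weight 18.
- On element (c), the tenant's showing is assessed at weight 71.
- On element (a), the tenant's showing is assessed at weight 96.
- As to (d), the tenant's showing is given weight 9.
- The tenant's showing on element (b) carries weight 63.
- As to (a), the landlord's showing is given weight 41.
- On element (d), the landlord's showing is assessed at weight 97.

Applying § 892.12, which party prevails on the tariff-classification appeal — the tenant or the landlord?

landlord

Stage 1 (tenant, the preponderance of the evidence, weight is at least 48): (a) net 96−41=55 ≥ 48 — meets; (b) 63 ≥ 48 — meets; (c) net 71−18=53 ≥ 48 — meets.
  All elements met. The burden passes to the landlord.
Stage 2 (landlord, a heightened civil standard, weight exceeds 69): (d) net 97−9=88 > 69 — meets.
  All elements met at the final stage.
All stages carried — the landlord prevails.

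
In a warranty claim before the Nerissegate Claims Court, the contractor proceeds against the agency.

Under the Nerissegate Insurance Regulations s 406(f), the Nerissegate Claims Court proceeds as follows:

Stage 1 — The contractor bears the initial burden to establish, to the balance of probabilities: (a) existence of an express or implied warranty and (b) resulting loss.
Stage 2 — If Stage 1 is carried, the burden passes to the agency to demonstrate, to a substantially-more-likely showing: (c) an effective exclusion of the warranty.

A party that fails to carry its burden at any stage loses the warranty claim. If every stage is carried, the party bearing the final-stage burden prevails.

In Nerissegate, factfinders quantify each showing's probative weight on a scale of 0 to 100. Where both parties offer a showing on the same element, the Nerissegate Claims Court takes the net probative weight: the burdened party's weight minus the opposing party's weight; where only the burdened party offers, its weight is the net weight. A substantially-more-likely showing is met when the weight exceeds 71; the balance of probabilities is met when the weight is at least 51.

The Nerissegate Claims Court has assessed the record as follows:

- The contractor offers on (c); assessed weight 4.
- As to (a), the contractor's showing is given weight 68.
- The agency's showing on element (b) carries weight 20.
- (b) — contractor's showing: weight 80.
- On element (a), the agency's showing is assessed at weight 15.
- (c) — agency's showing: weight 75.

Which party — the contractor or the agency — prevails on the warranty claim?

contractor

Stage 1 — burden on contractor; standard: the balance of probabilities (weight is at least 51).
    (a): 68 − 15 = 53 ≥ 51 [met]
    (b): 80 − 20 = 60 ≥ 51 [met]
  The contractor carries Stage 1; the agency now bears the burden.
Stage 2 — burden on agency; standard: a substantially-more-likely showing (weight exceeds 71).
    (c): 75 − 4 = 71 ≤ 71 [not met]
  Stage 2 not carried; the agency fails its burden.
The contractor prevails.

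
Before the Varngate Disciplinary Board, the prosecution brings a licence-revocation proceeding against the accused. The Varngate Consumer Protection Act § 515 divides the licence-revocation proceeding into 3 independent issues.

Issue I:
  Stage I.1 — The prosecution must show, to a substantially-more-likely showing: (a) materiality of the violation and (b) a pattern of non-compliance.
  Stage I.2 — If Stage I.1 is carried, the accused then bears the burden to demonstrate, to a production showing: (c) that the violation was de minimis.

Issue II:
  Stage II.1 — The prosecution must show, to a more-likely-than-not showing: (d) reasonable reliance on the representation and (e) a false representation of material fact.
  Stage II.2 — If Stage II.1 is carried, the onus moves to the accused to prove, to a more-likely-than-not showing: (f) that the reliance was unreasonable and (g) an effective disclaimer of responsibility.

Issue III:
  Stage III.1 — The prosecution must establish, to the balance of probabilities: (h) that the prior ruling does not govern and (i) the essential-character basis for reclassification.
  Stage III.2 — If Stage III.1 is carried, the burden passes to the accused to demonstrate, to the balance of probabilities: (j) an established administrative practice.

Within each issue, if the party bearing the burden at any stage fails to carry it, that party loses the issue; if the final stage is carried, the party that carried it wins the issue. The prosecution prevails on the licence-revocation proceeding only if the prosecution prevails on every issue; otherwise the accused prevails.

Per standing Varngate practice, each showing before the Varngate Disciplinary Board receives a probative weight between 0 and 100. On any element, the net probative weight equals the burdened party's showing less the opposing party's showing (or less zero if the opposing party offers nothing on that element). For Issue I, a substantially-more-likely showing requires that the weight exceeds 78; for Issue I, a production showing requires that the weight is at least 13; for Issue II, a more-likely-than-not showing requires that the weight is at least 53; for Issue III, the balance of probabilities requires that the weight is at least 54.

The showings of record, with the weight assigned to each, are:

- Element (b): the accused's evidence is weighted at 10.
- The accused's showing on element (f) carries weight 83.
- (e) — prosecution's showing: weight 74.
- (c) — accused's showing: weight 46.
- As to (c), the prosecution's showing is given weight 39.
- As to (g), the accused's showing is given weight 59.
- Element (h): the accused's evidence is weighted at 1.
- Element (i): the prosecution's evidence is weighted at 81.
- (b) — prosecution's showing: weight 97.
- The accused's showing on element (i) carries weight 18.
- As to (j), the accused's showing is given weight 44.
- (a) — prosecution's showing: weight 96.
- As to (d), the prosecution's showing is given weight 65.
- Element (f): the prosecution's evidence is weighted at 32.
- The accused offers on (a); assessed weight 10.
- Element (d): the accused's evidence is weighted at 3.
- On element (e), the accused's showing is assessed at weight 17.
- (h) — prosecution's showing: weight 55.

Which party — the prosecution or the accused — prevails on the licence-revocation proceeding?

— Issue I —
At Stage I.1 the prosecution must meet a substantially-more-likely showing (weight exceeds 78): on (a) the weight is 96 less the opposing 10 gives net 86, > 78, so (a) meets the standard; on (b) the weight is 97 less the opposing 10 gives net 87, which does exceed 78, so (b) meets the standard.
  The prosecution carries Stage I.1; the accused now bears the burden.
At Stage I.2 the accused must meet a production showing (weight is at least 13): on (c) the weight is 46 less the opposing 39 gives net 7, which does not reach 13, so (c) does not meet the standard.
  The accused does not carry Stage I.2.
The analysis ends at Stage I.2; the prosecution prevails on this issue.
— Issue II —
At Stage II.1 the prosecution must meet a more-likely-than-not showing (weight is at least 53): on (d) the weight is 65 less the opposing 3 gives net 62, ≥ 53, so (d) meets the standard; on (e) the weight is 74 less the opposing 17 gives net 57, which does reach 53, so (e) meets the standard.
  Stage II.1 is satisfied; the onus moves to the accused.
At Stage II.2 the accused must meet a more-likely-than-not showing (weight is at least 53): on (f) the weight is 83 less the opposing 32 gives net 51, < 53, so (f) does not meet the standard; on (g) the weight is 59, ≥ 53, so (g) meets the standard.
  Stage II.2 not carried; the accused fails its burden.
The prosecution prevails on this issue.
— Issue III —
At Stage III.1 the prosecution must meet the balance of probabilities (weight is at least 54): on (h) the weight is 55 less the opposing 1 gives net 54, ≥ 54, so (h) meets the standard; on (i) the weight is 81 less the opposing 18 gives net 63, which does reach 54, so (i) meets the standard.
  Stage III.1 is satisfied; the onus moves to the accused.
At Stage III.2 the accused must meet the balance of probabilities (weight is at least 54): on (j) the weight is 44, < 54, so (j) does not meet the standard.
  Not every element is met, so the accused fails to carry Stage III.2.
The analysis ends at Stage III.2; the prosecution prevails on this issue.
Per-issue: Issue I → prosecution; Issue II → prosecution; Issue III → prosecution. The prosecution must prevail on every issue; overall, the prosecution prevails.

prosecution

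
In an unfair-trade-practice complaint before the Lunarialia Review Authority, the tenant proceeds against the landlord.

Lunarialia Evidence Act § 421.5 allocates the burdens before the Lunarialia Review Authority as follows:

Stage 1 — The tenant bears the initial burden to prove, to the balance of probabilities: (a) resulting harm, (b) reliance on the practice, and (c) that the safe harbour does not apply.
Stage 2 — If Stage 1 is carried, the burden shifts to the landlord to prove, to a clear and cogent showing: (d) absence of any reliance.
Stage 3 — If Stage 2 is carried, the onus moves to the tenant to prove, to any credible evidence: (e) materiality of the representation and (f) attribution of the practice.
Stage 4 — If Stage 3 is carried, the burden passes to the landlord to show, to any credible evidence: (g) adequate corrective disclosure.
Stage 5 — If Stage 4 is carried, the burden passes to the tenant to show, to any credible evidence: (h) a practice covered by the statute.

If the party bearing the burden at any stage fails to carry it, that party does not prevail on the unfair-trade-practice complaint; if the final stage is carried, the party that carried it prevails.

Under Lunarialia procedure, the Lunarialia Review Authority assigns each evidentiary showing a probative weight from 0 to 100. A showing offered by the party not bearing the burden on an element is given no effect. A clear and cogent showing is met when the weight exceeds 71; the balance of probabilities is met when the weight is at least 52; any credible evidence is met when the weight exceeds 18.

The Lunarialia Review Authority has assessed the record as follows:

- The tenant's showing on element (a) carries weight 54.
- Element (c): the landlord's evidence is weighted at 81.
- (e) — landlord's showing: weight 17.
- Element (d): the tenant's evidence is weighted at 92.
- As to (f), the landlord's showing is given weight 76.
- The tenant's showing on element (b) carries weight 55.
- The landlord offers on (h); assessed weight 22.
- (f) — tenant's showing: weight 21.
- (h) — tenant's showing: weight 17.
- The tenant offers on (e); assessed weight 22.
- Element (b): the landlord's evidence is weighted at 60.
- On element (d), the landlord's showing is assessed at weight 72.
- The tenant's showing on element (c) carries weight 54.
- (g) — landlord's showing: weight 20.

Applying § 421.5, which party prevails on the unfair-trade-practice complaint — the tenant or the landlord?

landlord

Stage 1 — burden on tenant; standard: the balance of probabilities (weight is at least 52).
    (a): 54 ≥ 52 [met]
    (b): 55 (landlord's 60 disregarded) ≥ 52 [met]
    (c): 54 (landlord's 81 disregarded) ≥ 52 [met]
  Stage 1 is satisfied; the onus moves to the landlord.
Stage 2 — burden on landlord; standard: a clear and cogent showing (weight exceeds 71).
    (d): 72 (tenant's 92 disregarded) > 71 [met]
  All elements met. The burden passes to the tenant.
Stage 3 — burden on tenant; standard: any credible evidence (weight exceeds 18).
    (e): 22 (landlord's 17 disregarded) > 18 [met]
    (f): 21 (landlord's 76 disregarded) > 18 [met]
  Stage 3 is satisfied; the onus moves to the landlord.
Stage 4 — burden on landlord; standard: any credible evidence (weight exceeds 18).
    (g): 20 > 18 [met]
  All elements met. The burden passes to the tenant.
Stage 5 — burden on tenant; standard: any credible evidence (weight exceeds 18).
    (h): 17 (landlord's 22 disregarded) ≤ 18 [not met]
  The tenant does not carry Stage 5.
The analysis ends at Stage 5; the landlord prevails.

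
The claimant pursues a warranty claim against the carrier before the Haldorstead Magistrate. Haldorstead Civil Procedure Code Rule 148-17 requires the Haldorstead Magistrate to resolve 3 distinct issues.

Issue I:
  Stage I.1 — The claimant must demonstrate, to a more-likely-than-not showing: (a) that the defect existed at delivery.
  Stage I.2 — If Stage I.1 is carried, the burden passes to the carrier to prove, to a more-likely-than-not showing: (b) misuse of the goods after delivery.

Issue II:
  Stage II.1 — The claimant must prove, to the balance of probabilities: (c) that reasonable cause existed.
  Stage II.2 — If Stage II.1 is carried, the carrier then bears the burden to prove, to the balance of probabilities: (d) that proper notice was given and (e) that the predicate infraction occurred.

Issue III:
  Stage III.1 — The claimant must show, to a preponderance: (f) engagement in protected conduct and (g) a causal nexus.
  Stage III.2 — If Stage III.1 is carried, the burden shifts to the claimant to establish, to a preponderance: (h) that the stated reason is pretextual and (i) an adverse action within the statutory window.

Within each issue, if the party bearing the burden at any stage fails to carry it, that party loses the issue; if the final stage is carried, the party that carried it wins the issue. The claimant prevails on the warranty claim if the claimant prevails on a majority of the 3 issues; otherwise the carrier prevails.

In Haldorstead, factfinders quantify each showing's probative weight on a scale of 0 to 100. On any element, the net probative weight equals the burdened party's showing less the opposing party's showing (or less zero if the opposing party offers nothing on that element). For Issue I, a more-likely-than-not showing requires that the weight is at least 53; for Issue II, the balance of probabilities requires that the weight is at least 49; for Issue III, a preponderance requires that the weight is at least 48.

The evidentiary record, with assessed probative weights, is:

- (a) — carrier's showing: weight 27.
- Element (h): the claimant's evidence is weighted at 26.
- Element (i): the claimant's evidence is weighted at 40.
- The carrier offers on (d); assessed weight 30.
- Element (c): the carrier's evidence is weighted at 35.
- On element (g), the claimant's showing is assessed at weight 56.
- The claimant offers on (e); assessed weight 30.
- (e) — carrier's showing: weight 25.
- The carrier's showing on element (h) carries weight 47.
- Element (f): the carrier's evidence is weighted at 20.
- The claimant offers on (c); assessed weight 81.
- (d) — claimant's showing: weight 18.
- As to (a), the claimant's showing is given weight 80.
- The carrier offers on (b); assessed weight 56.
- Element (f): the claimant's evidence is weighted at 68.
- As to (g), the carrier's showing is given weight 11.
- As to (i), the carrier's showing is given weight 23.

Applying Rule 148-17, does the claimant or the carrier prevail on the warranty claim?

— Issue I —
Stage I.1 (claimant, a more-likely-than-not showing, weight is at least 53): (a) net 80−27=53 ≥ 53 — meets.
  Stage I.1 carried; the burden shifts to the carrier.
Stage I.2 (carrier, a more-likely-than-not showing, weight is at least 53): (b) 56 ≥ 53 — meets.
  Stage I.2 carried; the final stage is satisfied.
With every stage satisfied, the carrier prevails on this issue.
— Issue II —
Stage II.1 — burden on claimant; standard: the balance of probabilities (weight is at least 49).
    (c): 81 − 35 = 46 < 49 [not met]
  Not every element is met, so the claimant fails to carry Stage II.1.
The carrier prevails on this issue.
— Issue III —
Stage III.1 — burden on claimant; standard: a preponderance (weight is at least 48).
    (f): 68 − 20 = 48 ≥ 48 [met]
    (g): 56 − 11 = 45 < 48 [not met]
  Not every element is met, so the claimant fails to carry Stage III.1.
The analysis ends at Stage III.1; the carrier prevails on this issue.
Per-issue: Issue I → carrier; Issue II → carrier; Issue III → carrier. The claimant must prevail on a majority of issues; overall, the carrier prevails.

carrier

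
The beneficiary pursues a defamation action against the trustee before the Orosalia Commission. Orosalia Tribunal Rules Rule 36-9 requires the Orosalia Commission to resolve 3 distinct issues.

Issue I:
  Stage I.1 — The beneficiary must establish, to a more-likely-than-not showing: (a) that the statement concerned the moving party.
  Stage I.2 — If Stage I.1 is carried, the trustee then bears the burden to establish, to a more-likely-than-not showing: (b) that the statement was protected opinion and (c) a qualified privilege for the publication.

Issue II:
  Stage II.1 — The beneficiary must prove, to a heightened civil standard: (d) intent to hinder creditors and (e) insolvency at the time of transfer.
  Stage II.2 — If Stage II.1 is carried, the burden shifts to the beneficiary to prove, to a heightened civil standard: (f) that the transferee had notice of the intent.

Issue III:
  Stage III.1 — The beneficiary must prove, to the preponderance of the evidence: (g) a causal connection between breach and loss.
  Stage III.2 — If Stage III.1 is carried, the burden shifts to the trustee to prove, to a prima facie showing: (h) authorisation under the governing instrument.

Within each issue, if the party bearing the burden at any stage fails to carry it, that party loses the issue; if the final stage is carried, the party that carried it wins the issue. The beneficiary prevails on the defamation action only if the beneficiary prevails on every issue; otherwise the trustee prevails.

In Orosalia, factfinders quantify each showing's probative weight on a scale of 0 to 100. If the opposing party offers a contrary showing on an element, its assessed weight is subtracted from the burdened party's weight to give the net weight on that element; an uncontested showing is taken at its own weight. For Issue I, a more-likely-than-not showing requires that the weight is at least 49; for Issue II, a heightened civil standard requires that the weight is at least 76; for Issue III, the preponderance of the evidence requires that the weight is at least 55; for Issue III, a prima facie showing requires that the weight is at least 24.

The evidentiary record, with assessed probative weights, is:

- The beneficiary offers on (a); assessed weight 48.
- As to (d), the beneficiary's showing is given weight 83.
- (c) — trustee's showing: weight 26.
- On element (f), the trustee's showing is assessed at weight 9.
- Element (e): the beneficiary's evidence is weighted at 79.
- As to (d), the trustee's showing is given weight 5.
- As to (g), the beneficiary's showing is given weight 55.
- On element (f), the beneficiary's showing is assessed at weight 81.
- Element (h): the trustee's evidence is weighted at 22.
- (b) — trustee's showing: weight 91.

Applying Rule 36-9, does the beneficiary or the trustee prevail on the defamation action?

trustee

— Issue I —
Stage I.1 — burden on beneficiary; standard: a more-likely-than-not showing (weight is at least 49).
    (a): 48 < 49 [not met]
  The beneficiary does not carry Stage I.1.
So the trustee prevails on this issue.
— Issue II —
Stage II.1 — burden on beneficiary; standard: a heightened civil standard (weight is at least 76).
    (d): 83 − 5 = 78 ≥ 76 [met]
    (e): 79 ≥ 76 [met]
  Stage II.1 is satisfied; the beneficiary continues to bear the burden.
Stage II.2 — burden on beneficiary; standard: a heightened civil standard (weight is at least 76).
    (f): 81 − 9 = 72 < 76 [not met]
  Not every element is met, so the beneficiary fails to carry Stage II.2.
So the trustee prevails on this issue.
— Issue III —
Stage III.1 (beneficiary, the preponderance of the evidence, weight is at least 55): (g) 55 ≥ 55 — meets.
  The beneficiary carries Stage III.1; the trustee now bears the burden.
Stage III.2 (trustee, a prima facie showing, weight is at least 24): (h) 22 < 24 — fails.
  Not every element is met, so the trustee fails to carry Stage III.2.
So the beneficiary prevails on this issue.
Per-issue: Issue I → trustee; Issue II → trustee; Issue III → beneficiary. The beneficiary must prevail on every issue; overall, the trustee prevails.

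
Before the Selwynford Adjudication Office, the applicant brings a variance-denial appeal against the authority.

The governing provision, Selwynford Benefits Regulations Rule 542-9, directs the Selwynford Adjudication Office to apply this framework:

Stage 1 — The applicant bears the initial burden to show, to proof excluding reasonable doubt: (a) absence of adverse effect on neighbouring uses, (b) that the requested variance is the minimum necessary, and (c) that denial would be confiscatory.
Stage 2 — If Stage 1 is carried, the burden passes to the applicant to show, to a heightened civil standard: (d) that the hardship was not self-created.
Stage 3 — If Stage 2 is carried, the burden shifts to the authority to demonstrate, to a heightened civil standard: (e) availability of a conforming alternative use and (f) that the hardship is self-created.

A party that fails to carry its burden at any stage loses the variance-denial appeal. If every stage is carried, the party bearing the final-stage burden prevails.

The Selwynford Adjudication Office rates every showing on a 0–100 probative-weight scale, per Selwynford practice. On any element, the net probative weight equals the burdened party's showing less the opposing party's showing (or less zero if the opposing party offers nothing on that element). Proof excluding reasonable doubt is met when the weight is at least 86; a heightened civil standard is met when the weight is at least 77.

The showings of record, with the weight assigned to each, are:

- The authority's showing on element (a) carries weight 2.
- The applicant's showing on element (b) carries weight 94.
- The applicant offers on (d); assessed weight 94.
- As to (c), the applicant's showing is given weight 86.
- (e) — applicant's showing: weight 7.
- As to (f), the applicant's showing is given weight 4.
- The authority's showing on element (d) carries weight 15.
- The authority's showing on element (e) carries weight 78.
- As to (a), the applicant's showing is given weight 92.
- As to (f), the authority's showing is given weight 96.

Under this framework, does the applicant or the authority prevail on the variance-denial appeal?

applicant

Stage 1 — burden on applicant; standard: proof excluding reasonable doubt (weight is at least 86).
    (a): 92 − 2 = 90 ≥ 86 [met]
    (b): 94 ≥ 86 [met]
    (c): 86 ≥ 86 [met]
  Stage 1 is satisfied; the applicant continues to bear the burden.
Stage 2 — burden on applicant; standard: a heightened civil standard (weight is at least 77).
    (d): 94 − 15 = 79 ≥ 77 [met]
  All elements met. The burden passes to the authority.
Stage 3 — burden on authority; standard: a heightened civil standard (weight is at least 77).
    (e): 78 − 7 = 71 < 77 [not met]
    (f): 96 − 4 = 92 ≥ 77 [met]
  Not every element is met, so the authority fails to carry Stage 3.
The analysis ends at Stage 3; the applicant prevails.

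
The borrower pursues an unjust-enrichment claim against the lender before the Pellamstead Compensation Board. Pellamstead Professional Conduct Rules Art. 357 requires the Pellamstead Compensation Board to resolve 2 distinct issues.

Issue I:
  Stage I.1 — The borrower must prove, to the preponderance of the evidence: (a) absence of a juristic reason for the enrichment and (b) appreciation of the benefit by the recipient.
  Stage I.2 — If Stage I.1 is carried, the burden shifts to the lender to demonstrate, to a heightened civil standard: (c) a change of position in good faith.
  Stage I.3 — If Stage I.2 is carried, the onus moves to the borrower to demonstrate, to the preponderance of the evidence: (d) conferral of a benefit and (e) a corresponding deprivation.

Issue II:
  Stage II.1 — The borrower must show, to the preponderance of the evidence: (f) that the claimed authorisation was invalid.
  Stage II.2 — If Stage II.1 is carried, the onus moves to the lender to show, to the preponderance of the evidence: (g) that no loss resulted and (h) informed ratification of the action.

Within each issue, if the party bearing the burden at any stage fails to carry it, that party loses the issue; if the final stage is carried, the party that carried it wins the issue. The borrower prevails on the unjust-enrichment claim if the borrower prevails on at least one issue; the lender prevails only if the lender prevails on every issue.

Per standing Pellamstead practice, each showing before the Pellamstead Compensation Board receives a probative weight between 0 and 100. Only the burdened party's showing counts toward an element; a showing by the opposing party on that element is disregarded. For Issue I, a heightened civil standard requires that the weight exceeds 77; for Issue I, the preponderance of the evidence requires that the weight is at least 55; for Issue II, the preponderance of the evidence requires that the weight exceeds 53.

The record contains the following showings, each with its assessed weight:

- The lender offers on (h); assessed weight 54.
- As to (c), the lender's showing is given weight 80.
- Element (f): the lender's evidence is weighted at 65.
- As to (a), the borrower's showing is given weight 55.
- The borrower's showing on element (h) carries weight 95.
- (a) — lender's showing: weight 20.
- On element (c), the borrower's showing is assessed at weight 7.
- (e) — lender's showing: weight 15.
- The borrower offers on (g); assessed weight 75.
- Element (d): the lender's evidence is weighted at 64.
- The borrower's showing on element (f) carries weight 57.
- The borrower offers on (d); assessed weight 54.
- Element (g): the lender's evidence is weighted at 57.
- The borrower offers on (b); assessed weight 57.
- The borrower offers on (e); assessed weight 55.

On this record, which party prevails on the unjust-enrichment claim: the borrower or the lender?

— Issue I —
Stage I.1 (borrower, the preponderance of the evidence, weight is at least 55): (a) 55 (lender's 20 disregarded) ≥ 55 — meets; (b) 57 ≥ 55 — meets.
  Stage I.1 carried; the burden shifts to the lender.
Stage I.2 (lender, a heightened civil standard, weight exceeds 77): (c) 80 (borrower's 7 disregarded) > 77 — meets.
  Stage I.2 carried; the burden shifts to the borrower.
Stage I.3 (borrower, the preponderance of the evidence, weight is at least 55): (d) 54 (lender's 64 disregarded) < 55 — fails; (e) 55 (lender's 15 disregarded) ≥ 55 — meets.
  Not every element is met, so the borrower fails to carry Stage I.3.
The analysis ends at Stage I.3; the lender prevails on this issue.
— Issue II —
Stage II.1 (borrower, the preponderance of the evidence, weight exceeds 53): (f) 57 (lender's 65 disregarded) > 53 — meets.
  Stage II.1 carried; the burden shifts to the lender.
Stage II.2 (lender, the preponderance of the evidence, weight exceeds 53): (g) 57 (borrower's 75 disregarded) > 53 — meets; (h) 54 (borrower's 95 disregarded) > 53 — meets.
  The lender carries the last stage.
All stages carried — the lender prevails on this issue.
Per-issue: Issue I → lender; Issue II → lender. The borrower must prevail on at least one issue; overall, the lender prevails.

lender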